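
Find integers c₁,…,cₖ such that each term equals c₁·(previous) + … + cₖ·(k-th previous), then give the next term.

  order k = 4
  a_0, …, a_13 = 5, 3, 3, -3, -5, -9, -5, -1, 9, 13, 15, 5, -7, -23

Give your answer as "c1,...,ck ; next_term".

  a_4 = 0·-3 + 1·3 + -1·3 + -1·5 = -5
  a_5 = 0·-5 + 1·-3 + -1·3 + -1·3 = -9
  a_6 = 0·-9 + 1·-5 + -1·-3 + -1·3 = -5
  a_7 = 0·-5 + 1·-9 + -1·-5 + -1·-3 = -1
  a_8 = 0·-1 + 1·-5 + -1·-9 + -1·-5 = 9
  a_9 = 0·9 + 1·-1 + -1·-5 + -1·-9 = 13
  a_10 = 0·13 + 1·9 + -1·-1 + -1·-5 = 15
  a_11 = 0·15 + 1·13 + -1·9 + -1·-1 = 5
  a_12 = 0·5 + 1·15 + -1·13 + -1·9 = -7
  a_13 = 0·-7 + 1·5 + -1·15 + -1·13 = -23
  a_14 = 0·-23 + 1·-7 + -1·5 + -1·15 = -27

0,1,-1,-1 ; -27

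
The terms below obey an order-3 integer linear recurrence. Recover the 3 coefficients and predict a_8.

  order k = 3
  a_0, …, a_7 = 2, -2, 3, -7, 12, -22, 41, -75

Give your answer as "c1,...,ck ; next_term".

-1,1,-1 ; 138

  a_3 = -1·3 + 1·-2 + -1·2 = -7
  a_4 = -1·-7 + 1·3 + -1·-2 = 12
  a_5 = -1·12 + 1·-7 + -1·3 = -22
  a_6 = -1·-22 + 1·12 + -1·-7 = 41
  a_7 = -1·41 + 1·-22 + -1·12 = -75
  a_8 = -1·-75 + 1·41 + -1·-22 = 138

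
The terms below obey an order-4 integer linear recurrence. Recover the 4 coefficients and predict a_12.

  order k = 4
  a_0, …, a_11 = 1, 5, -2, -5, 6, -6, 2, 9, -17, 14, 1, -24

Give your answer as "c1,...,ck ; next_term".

-1,-1,0,-1 ; 40

  a_4 = -1·-5 + -1·-2 + 0·5 + -1·1 = 6
  a_5 = -1·6 + -1·-5 + 0·-2 + -1·5 = -6
  a_6 = -1·-6 + -1·6 + 0·-5 + -1·-2 = 2
  a_7 = -1·2 + -1·-6 + 0·6 + -1·-5 = 9
  a_8 = -1·9 + -1·2 + 0·-6 + -1·6 = -17
  a_9 = -1·-17 + -1·9 + 0·2 + -1·-6 = 14
  a_10 = -1·14 + -1·-17 + 0·9 + -1·2 = 1
  a_11 = -1·1 + -1·14 + 0·-17 + -1·9 = -24
  a_12 = -1·-24 + -1·1 + 0·14 + -1·-17 = 40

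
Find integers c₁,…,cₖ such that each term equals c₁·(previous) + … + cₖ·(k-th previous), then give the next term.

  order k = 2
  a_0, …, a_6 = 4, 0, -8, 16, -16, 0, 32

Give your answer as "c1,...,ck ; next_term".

  a_2 = -2·0 + -2·4 = -8
  a_3 = -2·-8 + -2·0 = 16
  a_4 = -2·16 + -2·-8 = -16
  a_5 = -2·-16 + -2·16 = 0
  a_6 = -2·0 + -2·-16 = 32
  a_7 = -2·32 + -2·0 = -64

-2,-2 ; -64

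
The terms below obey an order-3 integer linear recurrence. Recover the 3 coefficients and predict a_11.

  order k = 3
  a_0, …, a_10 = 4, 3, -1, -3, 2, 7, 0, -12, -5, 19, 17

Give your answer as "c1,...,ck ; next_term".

1,-2,1 ; -26

  a_3 = 1·-1 + -2·3 + 1·4 = -3
  a_4 = 1·-3 + -2·-1 + 1·3 = 2
  a_5 = 1·2 + -2·-3 + 1·-1 = 7
  a_6 = 1·7 + -2·2 + 1·-3 = 0
  a_7 = 1·0 + -2·7 + 1·2 = -12
  a_8 = 1·-12 + -2·0 + 1·7 = -5
  a_9 = 1·-5 + -2·-12 + 1·0 = 19
  a_10 = 1·19 + -2·-5 + 1·-12 = 17
  a_11 = 1·17 + -2·19 + 1·-5 = -26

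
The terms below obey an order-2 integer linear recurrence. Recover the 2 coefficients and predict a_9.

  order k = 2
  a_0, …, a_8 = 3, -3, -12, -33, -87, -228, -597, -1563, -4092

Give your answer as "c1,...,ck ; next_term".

  a_2 = 3·-3 + -1·3 = -12
  a_3 = 3·-12 + -1·-3 = -33
  a_4 = 3·-33 + -1·-12 = -87
  a_5 = 3·-87 + -1·-33 = -228
  a_6 = 3·-228 + -1·-87 = -597
  a_7 = 3·-597 + -1·-228 = -1563
  a_8 = 3·-1563 + -1·-597 = -4092
  a_9 = 3·-4092 + -1·-1563 = -10713

3,-1 ; -10713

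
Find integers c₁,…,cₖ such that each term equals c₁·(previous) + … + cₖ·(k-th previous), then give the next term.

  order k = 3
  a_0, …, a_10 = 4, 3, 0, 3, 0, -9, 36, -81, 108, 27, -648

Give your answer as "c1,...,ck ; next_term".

-3,-3,3 ; 2187

  a_3 = -3·0 + -3·3 + 3·4 = 3
  a_4 = -3·3 + -3·0 + 3·3 = 0
  a_5 = -3·0 + -3·3 + 3·0 = -9
  a_6 = -3·-9 + -3·0 + 3·3 = 36
  a_7 = -3·36 + -3·-9 + 3·0 = -81
  a_8 = -3·-81 + -3·36 + 3·-9 = 108
  a_9 = -3·108 + -3·-81 + 3·36 = 27
  a_10 = -3·27 + -3·108 + 3·-81 = -648
  a_11 = -3·-648 + -3·27 + 3·108 = 2187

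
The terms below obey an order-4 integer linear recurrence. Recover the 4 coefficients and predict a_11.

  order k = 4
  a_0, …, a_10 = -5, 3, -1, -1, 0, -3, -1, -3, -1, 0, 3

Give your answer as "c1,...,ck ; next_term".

  a_4 = 1·-1 + 1·-1 + -1·3 + -1·-5 = 0
  a_5 = 1·0 + 1·-1 + -1·-1 + -1·3 = -3
  a_6 = 1·-3 + 1·0 + -1·-1 + -1·-1 = -1
  a_7 = 1·-1 + 1·-3 + -1·0 + -1·-1 = -3
  a_8 = 1·-3 + 1·-1 + -1·-3 + -1·0 = -1
  a_9 = 1·-1 + 1·-3 + -1·-1 + -1·-3 = 0
  a_10 = 1·0 + 1·-1 + -1·-3 + -1·-1 = 3
  a_11 = 1·3 + 1·0 + -1·-1 + -1·-3 = 7

1,1,-1,-1 ; 7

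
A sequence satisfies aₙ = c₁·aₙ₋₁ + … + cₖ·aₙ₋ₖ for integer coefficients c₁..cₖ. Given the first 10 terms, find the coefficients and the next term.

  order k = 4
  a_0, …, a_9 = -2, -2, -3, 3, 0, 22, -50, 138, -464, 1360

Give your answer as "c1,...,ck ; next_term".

  a_4 = -2·3 + 2·-3 + -4·-2 + -2·-2 = 0
  a_5 = -2·0 + 2·3 + -4·-3 + -2·-2 = 22
  a_6 = -2·22 + 2·0 + -4·3 + -2·-3 = -50
  a_7 = -2·-50 + 2·22 + -4·0 + -2·3 = 138
  a_8 = -2·138 + 2·-50 + -4·22 + -2·0 = -464
  a_9 = -2·-464 + 2·138 + -4·-50 + -2·22 = 1360
  a_10 = -2·1360 + 2·-464 + -4·138 + -2·-50 = -4100

-2,2,-4,-2 ; -4100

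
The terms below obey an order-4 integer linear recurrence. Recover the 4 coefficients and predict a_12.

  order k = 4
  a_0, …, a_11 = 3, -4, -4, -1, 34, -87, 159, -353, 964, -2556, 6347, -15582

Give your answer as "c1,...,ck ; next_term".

  a_4 = -3·-1 + -3·-4 + -4·-4 + 1·3 = 34
  a_5 = -3·34 + -3·-1 + -4·-4 + 1·-4 = -87
  a_6 = -3·-87 + -3·34 + -4·-1 + 1·-4 = 159
  a_7 = -3·159 + -3·-87 + -4·34 + 1·-1 = -353
  a_8 = -3·-353 + -3·159 + -4·-87 + 1·34 = 964
  a_9 = -3·964 + -3·-353 + -4·159 + 1·-87 = -2556
  a_10 = -3·-2556 + -3·964 + -4·-353 + 1·159 = 6347
  a_11 = -3·6347 + -3·-2556 + -4·964 + 1·-353 = -15582
  a_12 = -3·-15582 + -3·6347 + -4·-2556 + 1·964 = 38893

-3,-3,-4,1 ; 38893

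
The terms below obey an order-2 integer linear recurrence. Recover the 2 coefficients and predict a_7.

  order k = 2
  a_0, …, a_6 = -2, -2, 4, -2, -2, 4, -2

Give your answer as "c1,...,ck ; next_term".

-1,-1 ; -2

  a_2 = -1·-2 + -1·-2 = 4
  a_3 = -1·4 + -1·-2 = -2
  a_4 = -1·-2 + -1·4 = -2
  a_5 = -1·-2 + -1·-2 = 4
  a_6 = -1·4 + -1·-2 = -2
  a_7 = -1·-2 + -1·4 = -2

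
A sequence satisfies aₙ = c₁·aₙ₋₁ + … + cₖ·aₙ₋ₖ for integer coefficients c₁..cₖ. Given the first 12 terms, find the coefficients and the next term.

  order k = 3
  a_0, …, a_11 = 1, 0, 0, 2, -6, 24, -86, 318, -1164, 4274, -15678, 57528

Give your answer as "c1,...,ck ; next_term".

-3,3,2 ; -211070

  a_3 = -3·0 + 3·0 + 2·1 = 2
  a_4 = -3·2 + 3·0 + 2·0 = -6
  a_5 = -3·-6 + 3·2 + 2·0 = 24
  a_6 = -3·24 + 3·-6 + 2·2 = -86
  a_7 = -3·-86 + 3·24 + 2·-6 = 318
  a_8 = -3·318 + 3·-86 + 2·24 = -1164
  a_9 = -3·-1164 + 3·318 + 2·-86 = 4274
  a_10 = -3·4274 + 3·-1164 + 2·318 = -15678
  a_11 = -3·-15678 + 3·4274 + 2·-1164 = 57528
  a_12 = -3·57528 + 3·-15678 + 2·4274 = -211070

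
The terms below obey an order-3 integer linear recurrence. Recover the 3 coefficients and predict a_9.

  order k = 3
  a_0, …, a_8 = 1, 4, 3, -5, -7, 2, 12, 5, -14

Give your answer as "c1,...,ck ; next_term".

0,-1,-1 ; -17

  a_3 = 0·3 + -1·4 + -1·1 = -5
  a_4 = 0·-5 + -1·3 + -1·4 = -7
  a_5 = 0·-7 + -1·-5 + -1·3 = 2
  a_6 = 0·2 + -1·-7 + -1·-5 = 12
  a_7 = 0·12 + -1·2 + -1·-7 = 5
  a_8 = 0·5 + -1·12 + -1·2 = -14
  a_9 = 0·-14 + -1·5 + -1·12 = -17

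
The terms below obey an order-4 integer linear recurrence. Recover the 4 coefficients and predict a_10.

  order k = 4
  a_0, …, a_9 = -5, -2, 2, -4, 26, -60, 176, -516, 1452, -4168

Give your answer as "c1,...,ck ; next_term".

  a_4 = -2·-4 + 2·2 + -2·-2 + -2·-5 = 26
  a_5 = -2·26 + 2·-4 + -2·2 + -2·-2 = -60
  a_6 = -2·-60 + 2·26 + -2·-4 + -2·2 = 176
  a_7 = -2·176 + 2·-60 + -2·26 + -2·-4 = -516
  a_8 = -2·-516 + 2·176 + -2·-60 + -2·26 = 1452
  a_9 = -2·1452 + 2·-516 + -2·176 + -2·-60 = -4168
  a_10 = -2·-4168 + 2·1452 + -2·-516 + -2·176 = 11920

-2,2,-2,-2 ; 11920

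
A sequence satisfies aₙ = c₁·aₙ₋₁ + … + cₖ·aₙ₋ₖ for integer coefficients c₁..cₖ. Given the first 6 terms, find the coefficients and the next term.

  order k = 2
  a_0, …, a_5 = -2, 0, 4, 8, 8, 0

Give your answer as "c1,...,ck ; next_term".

  a_2 = 2·0 + -2·-2 = 4
  a_3 = 2·4 + -2·0 = 8
  a_4 = 2·8 + -2·4 = 8
  a_5 = 2·8 + -2·8 = 0
  a_6 = 2·0 + -2·8 = -16

2,-2 ; -16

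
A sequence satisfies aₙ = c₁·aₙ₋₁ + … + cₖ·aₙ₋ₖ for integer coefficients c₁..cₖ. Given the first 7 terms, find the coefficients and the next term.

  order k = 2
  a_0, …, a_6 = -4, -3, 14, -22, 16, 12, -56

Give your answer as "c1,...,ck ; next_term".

  a_2 = -2·-3 + -2·-4 = 14
  a_3 = -2·14 + -2·-3 = -22
  a_4 = -2·-22 + -2·14 = 16
  a_5 = -2·16 + -2·-22 = 12
  a_6 = -2·12 + -2·16 = -56
  a_7 = -2·-56 + -2·12 = 88

-2,-2 ; 88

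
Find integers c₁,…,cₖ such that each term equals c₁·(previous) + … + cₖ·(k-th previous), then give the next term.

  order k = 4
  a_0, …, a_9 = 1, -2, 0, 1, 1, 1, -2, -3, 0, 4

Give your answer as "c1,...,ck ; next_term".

0,-1,-1,-1 ; 5

  a_4 = 0·1 + -1·0 + -1·-2 + -1·1 = 1
  a_5 = 0·1 + -1·1 + -1·0 + -1·-2 = 1
  a_6 = 0·1 + -1·1 + -1·1 + -1·0 = -2
  a_7 = 0·-2 + -1·1 + -1·1 + -1·1 = -3
  a_8 = 0·-3 + -1·-2 + -1·1 + -1·1 = 0
  a_9 = 0·0 + -1·-3 + -1·-2 + -1·1 = 4
  a_10 = 0·4 + -1·0 + -1·-3 + -1·-2 = 5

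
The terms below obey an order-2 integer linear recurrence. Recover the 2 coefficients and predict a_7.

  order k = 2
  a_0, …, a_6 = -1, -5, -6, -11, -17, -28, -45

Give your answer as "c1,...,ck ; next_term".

  a_2 = 1·-5 + 1·-1 = -6
  a_3 = 1·-6 + 1·-5 = -11
  a_4 = 1·-11 + 1·-6 = -17
  a_5 = 1·-17 + 1·-11 = -28
  a_6 = 1·-28 + 1·-17 = -45
  a_7 = 1·-45 + 1·-28 = -73

1,1 ; -73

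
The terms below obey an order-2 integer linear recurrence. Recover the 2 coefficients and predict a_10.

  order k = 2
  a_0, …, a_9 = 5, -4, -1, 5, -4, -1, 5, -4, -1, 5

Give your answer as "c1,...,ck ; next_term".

-1,-1 ; -4

  a_2 = -1·-4 + -1·5 = -1
  a_3 = -1·-1 + -1·-4 = 5
  a_4 = -1·5 + -1·-1 = -4
  a_5 = -1·-4 + -1·5 = -1
  a_6 = -1·-1 + -1·-4 = 5
  a_7 = -1·5 + -1·-1 = -4
  a_8 = -1·-4 + -1·5 = -1
  a_9 = -1·-1 + -1·-4 = 5
  a_10 = -1·5 + -1·-1 = -4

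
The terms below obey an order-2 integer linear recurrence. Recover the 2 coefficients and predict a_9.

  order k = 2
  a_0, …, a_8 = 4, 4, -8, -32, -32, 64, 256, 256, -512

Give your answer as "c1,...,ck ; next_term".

2,-4 ; -2048

  a_2 = 2·4 + -4·4 = -8
  a_3 = 2·-8 + -4·4 = -32
  a_4 = 2·-32 + -4·-8 = -32
  a_5 = 2·-32 + -4·-32 = 64
  a_6 = 2·64 + -4·-32 = 256
  a_7 = 2·256 + -4·64 = 256
  a_8 = 2·256 + -4·256 = -512
  a_9 = 2·-512 + -4·256 = -2048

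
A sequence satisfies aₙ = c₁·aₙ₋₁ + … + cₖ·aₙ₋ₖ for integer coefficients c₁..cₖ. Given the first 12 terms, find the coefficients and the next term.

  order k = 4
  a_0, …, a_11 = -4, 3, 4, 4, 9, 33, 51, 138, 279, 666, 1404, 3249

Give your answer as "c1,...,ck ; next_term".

  a_4 = 0·4 + 3·4 + 3·3 + 3·-4 = 9
  a_5 = 0·9 + 3·4 + 3·4 + 3·3 = 33
  a_6 = 0·33 + 3·9 + 3·4 + 3·4 = 51
  a_7 = 0·51 + 3·33 + 3·9 + 3·4 = 138
  a_8 = 0·138 + 3·51 + 3·33 + 3·9 = 279
  a_9 = 0·279 + 3·138 + 3·51 + 3·33 = 666
  a_10 = 0·666 + 3·279 + 3·138 + 3·51 = 1404
  a_11 = 0·1404 + 3·666 + 3·279 + 3·138 = 3249
  a_12 = 0·3249 + 3·1404 + 3·666 + 3·279 = 7047

0,3,3,3 ; 7047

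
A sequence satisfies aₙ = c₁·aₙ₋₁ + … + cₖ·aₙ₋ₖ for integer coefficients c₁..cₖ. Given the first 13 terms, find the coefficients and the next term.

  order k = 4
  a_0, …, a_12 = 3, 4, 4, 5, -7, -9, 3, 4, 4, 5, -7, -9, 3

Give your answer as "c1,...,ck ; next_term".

0,-1,0,-1 ; 4

  a_4 = 0·5 + -1·4 + 0·4 + -1·3 = -7
  a_5 = 0·-7 + -1·5 + 0·4 + -1·4 = -9
  a_6 = 0·-9 + -1·-7 + 0·5 + -1·4 = 3
  a_7 = 0·3 + -1·-9 + 0·-7 + -1·5 = 4
  a_8 = 0·4 + -1·3 + 0·-9 + -1·-7 = 4
  a_9 = 0·4 + -1·4 + 0·3 + -1·-9 = 5
  a_10 = 0·5 + -1·4 + 0·4 + -1·3 = -7
  a_11 = 0·-7 + -1·5 + 0·4 + -1·4 = -9
  a_12 = 0·-9 + -1·-7 + 0·5 + -1·4 = 3
  a_13 = 0·3 + -1·-9 + 0·-7 + -1·5 = 4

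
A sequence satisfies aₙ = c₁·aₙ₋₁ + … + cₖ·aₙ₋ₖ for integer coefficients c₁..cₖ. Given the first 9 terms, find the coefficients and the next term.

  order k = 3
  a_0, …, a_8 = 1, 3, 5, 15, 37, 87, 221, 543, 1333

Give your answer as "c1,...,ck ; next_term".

  a_3 = 1·5 + 2·3 + 4·1 = 15
  a_4 = 1·15 + 2·5 + 4·3 = 37
  a_5 = 1·37 + 2·15 + 4·5 = 87
  a_6 = 1·87 + 2·37 + 4·15 = 221
  a_7 = 1·221 + 2·87 + 4·37 = 543
  a_8 = 1·543 + 2·221 + 4·87 = 1333
  a_9 = 1·1333 + 2·543 + 4·221 = 3303

1,2,4 ; 3303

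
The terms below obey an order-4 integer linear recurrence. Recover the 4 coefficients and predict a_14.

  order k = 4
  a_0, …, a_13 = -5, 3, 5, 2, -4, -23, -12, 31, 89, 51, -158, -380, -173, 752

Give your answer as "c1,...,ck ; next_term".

  a_4 = 0·2 + -1·5 + -3·3 + -2·-5 = -4
  a_5 = 0·-4 + -1·2 + -3·5 + -2·3 = -23
  a_6 = 0·-23 + -1·-4 + -3·2 + -2·5 = -12
  a_7 = 0·-12 + -1·-23 + -3·-4 + -2·2 = 31
  a_8 = 0·31 + -1·-12 + -3·-23 + -2·-4 = 89
  a_9 = 0·89 + -1·31 + -3·-12 + -2·-23 = 51
  a_10 = 0·51 + -1·89 + -3·31 + -2·-12 = -158
  a_11 = 0·-158 + -1·51 + -3·89 + -2·31 = -380
  a_12 = 0·-380 + -1·-158 + -3·51 + -2·89 = -173
  a_13 = 0·-173 + -1·-380 + -3·-158 + -2·51 = 752
  a_14 = 0·752 + -1·-173 + -3·-380 + -2·-158 = 1629

0,-1,-3,-2 ; 1629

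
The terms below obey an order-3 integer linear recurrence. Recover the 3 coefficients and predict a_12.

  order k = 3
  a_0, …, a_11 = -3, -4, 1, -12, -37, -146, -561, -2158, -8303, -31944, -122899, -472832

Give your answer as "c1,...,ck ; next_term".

  a_3 = 3·1 + 3·-4 + 1·-3 = -12
  a_4 = 3·-12 + 3·1 + 1·-4 = -37
  a_5 = 3·-37 + 3·-12 + 1·1 = -146
  a_6 = 3·-146 + 3·-37 + 1·-12 = -561
  a_7 = 3·-561 + 3·-146 + 1·-37 = -2158
  a_8 = 3·-2158 + 3·-561 + 1·-146 = -8303
  a_9 = 3·-8303 + 3·-2158 + 1·-561 = -31944
  a_10 = 3·-31944 + 3·-8303 + 1·-2158 = -122899
  a_11 = 3·-122899 + 3·-31944 + 1·-8303 = -472832
  a_12 = 3·-472832 + 3·-122899 + 1·-31944 = -1819137

3,3,1 ; -1819137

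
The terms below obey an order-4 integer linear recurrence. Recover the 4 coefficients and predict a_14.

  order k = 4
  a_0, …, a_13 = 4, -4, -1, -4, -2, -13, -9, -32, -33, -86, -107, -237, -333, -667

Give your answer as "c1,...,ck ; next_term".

0,2,1,1 ; -1010

  a_4 = 0·-4 + 2·-1 + 1·-4 + 1·4 = -2
  a_5 = 0·-2 + 2·-4 + 1·-1 + 1·-4 = -13
  a_6 = 0·-13 + 2·-2 + 1·-4 + 1·-1 = -9
  a_7 = 0·-9 + 2·-13 + 1·-2 + 1·-4 = -32
  a_8 = 0·-32 + 2·-9 + 1·-13 + 1·-2 = -33
  a_9 = 0·-33 + 2·-32 + 1·-9 + 1·-13 = -86
  a_10 = 0·-86 + 2·-33 + 1·-32 + 1·-9 = -107
  a_11 = 0·-107 + 2·-86 + 1·-33 + 1·-32 = -237
  a_12 = 0·-237 + 2·-107 + 1·-86 + 1·-33 = -333
  a_13 = 0·-333 + 2·-237 + 1·-107 + 1·-86 = -667
  a_14 = 0·-667 + 2·-333 + 1·-237 + 1·-107 = -1010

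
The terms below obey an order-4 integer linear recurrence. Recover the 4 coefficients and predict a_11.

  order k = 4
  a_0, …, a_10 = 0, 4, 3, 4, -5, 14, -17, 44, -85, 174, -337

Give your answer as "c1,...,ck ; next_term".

-1,1,-1,2 ; 684

  a_4 = -1·4 + 1·3 + -1·4 + 2·0 = -5
  a_5 = -1·-5 + 1·4 + -1·3 + 2·4 = 14
  a_6 = -1·14 + 1·-5 + -1·4 + 2·3 = -17
  a_7 = -1·-17 + 1·14 + -1·-5 + 2·4 = 44
  a_8 = -1·44 + 1·-17 + -1·14 + 2·-5 = -85
  a_9 = -1·-85 + 1·44 + -1·-17 + 2·14 = 174
  a_10 = -1·174 + 1·-85 + -1·44 + 2·-17 = -337
  a_11 = -1·-337 + 1·174 + -1·-85 + 2·44 = 684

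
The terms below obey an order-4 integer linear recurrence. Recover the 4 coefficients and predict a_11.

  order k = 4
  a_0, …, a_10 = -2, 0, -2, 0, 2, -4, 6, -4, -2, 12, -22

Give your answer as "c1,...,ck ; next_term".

  a_4 = -1·0 + 0·-2 + 1·0 + -1·-2 = 2
  a_5 = -1·2 + 0·0 + 1·-2 + -1·0 = -4
  a_6 = -1·-4 + 0·2 + 1·0 + -1·-2 = 6
  a_7 = -1·6 + 0·-4 + 1·2 + -1·0 = -4
  a_8 = -1·-4 + 0·6 + 1·-4 + -1·2 = -2
  a_9 = -1·-2 + 0·-4 + 1·6 + -1·-4 = 12
  a_10 = -1·12 + 0·-2 + 1·-4 + -1·6 = -22
  a_11 = -1·-22 + 0·12 + 1·-2 + -1·-4 = 24

-1,0,1,-1 ; 24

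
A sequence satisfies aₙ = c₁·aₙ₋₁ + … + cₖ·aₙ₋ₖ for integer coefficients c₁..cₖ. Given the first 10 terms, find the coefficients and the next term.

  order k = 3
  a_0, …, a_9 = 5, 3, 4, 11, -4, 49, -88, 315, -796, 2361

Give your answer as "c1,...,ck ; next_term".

  a_3 = -2·4 + 3·3 + 2·5 = 11
  a_4 = -2·11 + 3·4 + 2·3 = -4
  a_5 = -2·-4 + 3·11 + 2·4 = 49
  a_6 = -2·49 + 3·-4 + 2·11 = -88
  a_7 = -2·-88 + 3·49 + 2·-4 = 315
  a_8 = -2·315 + 3·-88 + 2·49 = -796
  a_9 = -2·-796 + 3·315 + 2·-88 = 2361
  a_10 = -2·2361 + 3·-796 + 2·315 = -6480

-2,3,2 ; -6480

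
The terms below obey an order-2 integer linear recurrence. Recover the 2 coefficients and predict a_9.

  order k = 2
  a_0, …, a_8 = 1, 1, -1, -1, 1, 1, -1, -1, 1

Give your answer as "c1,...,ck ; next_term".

  a_2 = 0·1 + -1·1 = -1
  a_3 = 0·-1 + -1·1 = -1
  a_4 = 0·-1 + -1·-1 = 1
  a_5 = 0·1 + -1·-1 = 1
  a_6 = 0·1 + -1·1 = -1
  a_7 = 0·-1 + -1·1 = -1
  a_8 = 0·-1 + -1·-1 = 1
  a_9 = 0·1 + -1·-1 = 1

0,-1 ; 1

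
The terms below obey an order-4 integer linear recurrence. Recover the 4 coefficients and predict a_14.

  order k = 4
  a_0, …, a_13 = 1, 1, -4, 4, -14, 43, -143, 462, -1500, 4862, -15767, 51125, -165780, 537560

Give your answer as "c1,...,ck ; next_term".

  a_4 = -3·4 + 1·-4 + 1·1 + 1·1 = -14
  a_5 = -3·-14 + 1·4 + 1·-4 + 1·1 = 43
  a_6 = -3·43 + 1·-14 + 1·4 + 1·-4 = -143
  a_7 = -3·-143 + 1·43 + 1·-14 + 1·4 = 462
  a_8 = -3·462 + 1·-143 + 1·43 + 1·-14 = -1500
  a_9 = -3·-1500 + 1·462 + 1·-143 + 1·43 = 4862
  a_10 = -3·4862 + 1·-1500 + 1·462 + 1·-143 = -15767
  a_11 = -3·-15767 + 1·4862 + 1·-1500 + 1·462 = 51125
  a_12 = -3·51125 + 1·-15767 + 1·4862 + 1·-1500 = -165780
  a_13 = -3·-165780 + 1·51125 + 1·-15767 + 1·4862 = 537560
  a_14 = -3·537560 + 1·-165780 + 1·51125 + 1·-15767 = -1743102

-3,1,1,1 ; -1743102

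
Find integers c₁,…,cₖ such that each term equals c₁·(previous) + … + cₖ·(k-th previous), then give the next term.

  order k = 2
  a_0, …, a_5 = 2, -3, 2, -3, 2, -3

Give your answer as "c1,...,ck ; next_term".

  a_2 = 0·-3 + 1·2 = 2
  a_3 = 0·2 + 1·-3 = -3
  a_4 = 0·-3 + 1·2 = 2
  a_5 = 0·2 + 1·-3 = -3
  a_6 = 0·-3 + 1·2 = 2

0,1 ; 2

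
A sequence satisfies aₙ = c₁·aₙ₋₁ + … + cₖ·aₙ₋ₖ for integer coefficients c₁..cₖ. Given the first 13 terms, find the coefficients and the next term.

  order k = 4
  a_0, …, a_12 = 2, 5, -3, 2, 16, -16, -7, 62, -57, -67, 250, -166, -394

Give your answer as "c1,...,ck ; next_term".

  a_4 = 0·2 + -1·-3 + 3·5 + -1·2 = 16
  a_5 = 0·16 + -1·2 + 3·-3 + -1·5 = -16
  a_6 = 0·-16 + -1·16 + 3·2 + -1·-3 = -7
  a_7 = 0·-7 + -1·-16 + 3·16 + -1·2 = 62
  a_8 = 0·62 + -1·-7 + 3·-16 + -1·16 = -57
  a_9 = 0·-57 + -1·62 + 3·-7 + -1·-16 = -67
  a_10 = 0·-67 + -1·-57 + 3·62 + -1·-7 = 250
  a_11 = 0·250 + -1·-67 + 3·-57 + -1·62 = -166
  a_12 = 0·-166 + -1·250 + 3·-67 + -1·-57 = -394
  a_13 = 0·-394 + -1·-166 + 3·250 + -1·-67 = 983

0,-1,3,-1 ; 983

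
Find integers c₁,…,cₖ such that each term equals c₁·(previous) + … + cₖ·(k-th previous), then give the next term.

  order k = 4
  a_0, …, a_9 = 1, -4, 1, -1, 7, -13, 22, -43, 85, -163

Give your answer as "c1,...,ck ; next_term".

  a_4 = -1·-1 + 1·1 + -1·-4 + 1·1 = 7
  a_5 = -1·7 + 1·-1 + -1·1 + 1·-4 = -13
  a_6 = -1·-13 + 1·7 + -1·-1 + 1·1 = 22
  a_7 = -1·22 + 1·-13 + -1·7 + 1·-1 = -43
  a_8 = -1·-43 + 1·22 + -1·-13 + 1·7 = 85
  a_9 = -1·85 + 1·-43 + -1·22 + 1·-13 = -163
  a_10 = -1·-163 + 1·85 + -1·-43 + 1·22 = 313

-1,1,-1,1 ; 313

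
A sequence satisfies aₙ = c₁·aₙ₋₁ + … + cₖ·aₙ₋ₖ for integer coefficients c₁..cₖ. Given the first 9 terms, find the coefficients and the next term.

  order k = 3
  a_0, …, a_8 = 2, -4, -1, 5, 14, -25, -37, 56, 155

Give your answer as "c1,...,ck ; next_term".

  a_3 = -1·-1 + -3·-4 + -4·2 = 5
  a_4 = -1·5 + -3·-1 + -4·-4 = 14
  a_5 = -1·14 + -3·5 + -4·-1 = -25
  a_6 = -1·-25 + -3·14 + -4·5 = -37
  a_7 = -1·-37 + -3·-25 + -4·14 = 56
  a_8 = -1·56 + -3·-37 + -4·-25 = 155
  a_9 = -1·155 + -3·56 + -4·-37 = -175

-1,-3,-4 ; -175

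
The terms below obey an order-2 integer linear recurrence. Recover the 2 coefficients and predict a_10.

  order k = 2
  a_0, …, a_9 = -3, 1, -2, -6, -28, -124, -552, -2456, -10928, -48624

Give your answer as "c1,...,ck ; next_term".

  a_2 = 4·1 + 2·-3 = -2
  a_3 = 4·-2 + 2·1 = -6
  a_4 = 4·-6 + 2·-2 = -28
  a_5 = 4·-28 + 2·-6 = -124
  a_6 = 4·-124 + 2·-28 = -552
  a_7 = 4·-552 + 2·-124 = -2456
  a_8 = 4·-2456 + 2·-552 = -10928
  a_9 = 4·-10928 + 2·-2456 = -48624
  a_10 = 4·-48624 + 2·-10928 = -216352

4,2 ; -216352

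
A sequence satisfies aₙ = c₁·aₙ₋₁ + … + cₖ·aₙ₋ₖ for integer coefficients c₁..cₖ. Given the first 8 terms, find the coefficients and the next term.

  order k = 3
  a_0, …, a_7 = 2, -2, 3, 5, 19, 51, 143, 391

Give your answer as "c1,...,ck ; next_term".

  a_3 = 3·3 + 0·-2 + -2·2 = 5
  a_4 = 3·5 + 0·3 + -2·-2 = 19
  a_5 = 3·19 + 0·5 + -2·3 = 51
  a_6 = 3·51 + 0·19 + -2·5 = 143
  a_7 = 3·143 + 0·51 + -2·19 = 391
  a_8 = 3·391 + 0·143 + -2·51 = 1071

3,0,-2 ; 1071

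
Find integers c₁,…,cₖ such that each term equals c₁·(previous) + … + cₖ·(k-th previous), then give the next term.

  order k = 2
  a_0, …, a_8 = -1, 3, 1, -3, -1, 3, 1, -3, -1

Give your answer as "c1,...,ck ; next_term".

0,-1 ; 3

  a_2 = 0·3 + -1·-1 = 1
  a_3 = 0·1 + -1·3 = -3
  a_4 = 0·-3 + -1·1 = -1
  a_5 = 0·-1 + -1·-3 = 3
  a_6 = 0·3 + -1·-1 = 1
  a_7 = 0·1 + -1·3 = -3
  a_8 = 0·-3 + -1·1 = -1
  a_9 = 0·-1 + -1·-3 = 3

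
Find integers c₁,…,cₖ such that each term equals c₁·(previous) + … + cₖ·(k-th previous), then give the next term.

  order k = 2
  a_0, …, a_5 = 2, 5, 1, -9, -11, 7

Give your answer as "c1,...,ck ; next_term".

1,-2 ; 29

  a_2 = 1·5 + -2·2 = 1
  a_3 = 1·1 + -2·5 = -9
  a_4 = 1·-9 + -2·1 = -11
  a_5 = 1·-11 + -2·-9 = 7
  a_6 = 1·7 + -2·-11 = 29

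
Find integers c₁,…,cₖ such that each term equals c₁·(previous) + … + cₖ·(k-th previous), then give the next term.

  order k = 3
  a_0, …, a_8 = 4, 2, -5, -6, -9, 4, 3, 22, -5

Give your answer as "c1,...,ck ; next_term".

  a_3 = 0·-5 + 1·2 + -2·4 = -6
  a_4 = 0·-6 + 1·-5 + -2·2 = -9
  a_5 = 0·-9 + 1·-6 + -2·-5 = 4
  a_6 = 0·4 + 1·-9 + -2·-6 = 3
  a_7 = 0·3 + 1·4 + -2·-9 = 22
  a_8 = 0·22 + 1·3 + -2·4 = -5
  a_9 = 0·-5 + 1·22 + -2·3 = 16

0,1,-2 ; 16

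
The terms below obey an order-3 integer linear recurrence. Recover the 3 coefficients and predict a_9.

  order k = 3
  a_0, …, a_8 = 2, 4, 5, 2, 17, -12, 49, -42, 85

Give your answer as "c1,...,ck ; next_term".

-2,1,4 ; -16

  a_3 = -2·5 + 1·4 + 4·2 = 2
  a_4 = -2·2 + 1·5 + 4·4 = 17
  a_5 = -2·17 + 1·2 + 4·5 = -12
  a_6 = -2·-12 + 1·17 + 4·2 = 49
  a_7 = -2·49 + 1·-12 + 4·17 = -42
  a_8 = -2·-42 + 1·49 + 4·-12 = 85
  a_9 = -2·85 + 1·-42 + 4·49 = -16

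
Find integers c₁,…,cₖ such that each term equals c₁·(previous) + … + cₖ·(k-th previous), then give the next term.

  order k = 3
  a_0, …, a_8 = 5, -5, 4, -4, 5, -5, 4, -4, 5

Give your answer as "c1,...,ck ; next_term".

-1,-1,-1 ; -5

  a_3 = -1·4 + -1·-5 + -1·5 = -4
  a_4 = -1·-4 + -1·4 + -1·-5 = 5
  a_5 = -1·5 + -1·-4 + -1·4 = -5
  a_6 = -1·-5 + -1·5 + -1·-4 = 4
  a_7 = -1·4 + -1·-5 + -1·5 = -4
  a_8 = -1·-4 + -1·4 + -1·-5 = 5
  a_9 = -1·5 + -1·-4 + -1·4 = -5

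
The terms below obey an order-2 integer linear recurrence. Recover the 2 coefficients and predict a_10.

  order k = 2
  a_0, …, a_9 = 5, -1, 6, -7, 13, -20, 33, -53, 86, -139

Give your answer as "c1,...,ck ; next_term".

-1,1 ; 225

  a_2 = -1·-1 + 1·5 = 6
  a_3 = -1·6 + 1·-1 = -7
  a_4 = -1·-7 + 1·6 = 13
  a_5 = -1·13 + 1·-7 = -20
  a_6 = -1·-20 + 1·13 = 33
  a_7 = -1·33 + 1·-20 = -53
  a_8 = -1·-53 + 1·33 = 86
  a_9 = -1·86 + 1·-53 = -139
  a_10 = -1·-139 + 1·86 = 225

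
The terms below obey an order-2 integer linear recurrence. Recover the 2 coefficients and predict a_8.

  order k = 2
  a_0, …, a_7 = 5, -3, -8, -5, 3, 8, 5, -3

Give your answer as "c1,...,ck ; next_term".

1,-1 ; -8

  a_2 = 1·-3 + -1·5 = -8
  a_3 = 1·-8 + -1·-3 = -5
  a_4 = 1·-5 + -1·-8 = 3
  a_5 = 1·3 + -1·-5 = 8
  a_6 = 1·8 + -1·3 = 5
  a_7 = 1·5 + -1·8 = -3
  a_8 = 1·-3 + -1·5 = -8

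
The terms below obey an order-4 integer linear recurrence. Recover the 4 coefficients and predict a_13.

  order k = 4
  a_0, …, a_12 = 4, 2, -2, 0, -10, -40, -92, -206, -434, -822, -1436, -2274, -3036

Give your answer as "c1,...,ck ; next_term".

  a_4 = 3·0 + -2·-2 + 1·2 + -4·4 = -10
  a_5 = 3·-10 + -2·0 + 1·-2 + -4·2 = -40
  a_6 = 3·-40 + -2·-10 + 1·0 + -4·-2 = -92
  a_7 = 3·-92 + -2·-40 + 1·-10 + -4·0 = -206
  a_8 = 3·-206 + -2·-92 + 1·-40 + -4·-10 = -434
  a_9 = 3·-434 + -2·-206 + 1·-92 + -4·-40 = -822
  a_10 = 3·-822 + -2·-434 + 1·-206 + -4·-92 = -1436
  a_11 = 3·-1436 + -2·-822 + 1·-434 + -4·-206 = -2274
  a_12 = 3·-2274 + -2·-1436 + 1·-822 + -4·-434 = -3036
  a_13 = 3·-3036 + -2·-2274 + 1·-1436 + -4·-822 = -2708

3,-2,1,-4 ; -2708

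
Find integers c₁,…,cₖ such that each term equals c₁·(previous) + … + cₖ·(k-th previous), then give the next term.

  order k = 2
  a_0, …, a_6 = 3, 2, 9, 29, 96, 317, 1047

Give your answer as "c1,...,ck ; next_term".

3,1 ; 3458

  a_2 = 3·2 + 1·3 = 9
  a_3 = 3·9 + 1·2 = 29
  a_4 = 3·29 + 1·9 = 96
  a_5 = 3·96 + 1·29 = 317
  a_6 = 3·317 + 1·96 = 1047
  a_7 = 3·1047 + 1·317 = 3458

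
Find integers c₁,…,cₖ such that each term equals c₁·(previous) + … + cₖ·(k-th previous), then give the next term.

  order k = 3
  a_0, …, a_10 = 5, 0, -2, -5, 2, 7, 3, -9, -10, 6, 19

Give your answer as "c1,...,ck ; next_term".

  a_3 = 0·-2 + -1·0 + -1·5 = -5
  a_4 = 0·-5 + -1·-2 + -1·0 = 2
  a_5 = 0·2 + -1·-5 + -1·-2 = 7
  a_6 = 0·7 + -1·2 + -1·-5 = 3
  a_7 = 0·3 + -1·7 + -1·2 = -9
  a_8 = 0·-9 + -1·3 + -1·7 = -10
  a_9 = 0·-10 + -1·-9 + -1·3 = 6
  a_10 = 0·6 + -1·-10 + -1·-9 = 19
  a_11 = 0·19 + -1·6 + -1·-10 = 4

0,-1,-1 ; 4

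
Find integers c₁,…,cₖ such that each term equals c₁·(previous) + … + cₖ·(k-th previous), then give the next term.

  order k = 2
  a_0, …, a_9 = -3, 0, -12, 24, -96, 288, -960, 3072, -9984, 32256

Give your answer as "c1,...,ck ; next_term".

-2,4 ; -104448

  a_2 = -2·0 + 4·-3 = -12
  a_3 = -2·-12 + 4·0 = 24
  a_4 = -2·24 + 4·-12 = -96
  a_5 = -2·-96 + 4·24 = 288
  a_6 = -2·288 + 4·-96 = -960
  a_7 = -2·-960 + 4·288 = 3072
  a_8 = -2·3072 + 4·-960 = -9984
  a_9 = -2·-9984 + 4·3072 = 32256
  a_10 = -2·32256 + 4·-9984 = -104448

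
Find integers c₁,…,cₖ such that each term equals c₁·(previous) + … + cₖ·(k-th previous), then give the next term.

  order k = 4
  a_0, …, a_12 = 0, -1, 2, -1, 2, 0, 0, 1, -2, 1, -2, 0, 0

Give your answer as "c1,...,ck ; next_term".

  a_4 = 0·-1 + 1·2 + 0·-1 + -1·0 = 2
  a_5 = 0·2 + 1·-1 + 0·2 + -1·-1 = 0
  a_6 = 0·0 + 1·2 + 0·-1 + -1·2 = 0
  a_7 = 0·0 + 1·0 + 0·2 + -1·-1 = 1
  a_8 = 0·1 + 1·0 + 0·0 + -1·2 = -2
  a_9 = 0·-2 + 1·1 + 0·0 + -1·0 = 1
  a_10 = 0·1 + 1·-2 + 0·1 + -1·0 = -2
  a_11 = 0·-2 + 1·1 + 0·-2 + -1·1 = 0
  a_12 = 0·0 + 1·-2 + 0·1 + -1·-2 = 0
  a_13 = 0·0 + 1·0 + 0·-2 + -1·1 = -1

0,1,0,-1 ; -1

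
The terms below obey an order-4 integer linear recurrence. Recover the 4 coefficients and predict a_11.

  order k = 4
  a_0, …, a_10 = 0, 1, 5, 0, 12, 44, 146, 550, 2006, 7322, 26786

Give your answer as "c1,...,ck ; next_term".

  a_4 = 3·0 + 2·5 + 2·1 + -2·0 = 12
  a_5 = 3·12 + 2·0 + 2·5 + -2·1 = 44
  a_6 = 3·44 + 2·12 + 2·0 + -2·5 = 146
  a_7 = 3·146 + 2·44 + 2·12 + -2·0 = 550
  a_8 = 3·550 + 2·146 + 2·44 + -2·12 = 2006
  a_9 = 3·2006 + 2·550 + 2·146 + -2·44 = 7322
  a_10 = 3·7322 + 2·2006 + 2·550 + -2·146 = 26786
  a_11 = 3·26786 + 2·7322 + 2·2006 + -2·550 = 97914

3,2,2,-2 ; 97914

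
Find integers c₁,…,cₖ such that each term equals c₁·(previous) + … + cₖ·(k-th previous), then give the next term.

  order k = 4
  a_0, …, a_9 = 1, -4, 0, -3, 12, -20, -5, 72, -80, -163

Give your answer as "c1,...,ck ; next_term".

-2,-4,-1,2 ; 564

  a_4 = -2·-3 + -4·0 + -1·-4 + 2·1 = 12
  a_5 = -2·12 + -4·-3 + -1·0 + 2·-4 = -20
  a_6 = -2·-20 + -4·12 + -1·-3 + 2·0 = -5
  a_7 = -2·-5 + -4·-20 + -1·12 + 2·-3 = 72
  a_8 = -2·72 + -4·-5 + -1·-20 + 2·12 = -80
  a_9 = -2·-80 + -4·72 + -1·-5 + 2·-20 = -163
  a_10 = -2·-163 + -4·-80 + -1·72 + 2·-5 = 564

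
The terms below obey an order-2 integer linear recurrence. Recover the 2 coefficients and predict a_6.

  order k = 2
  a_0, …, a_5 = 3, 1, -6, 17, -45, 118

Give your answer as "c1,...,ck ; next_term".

  a_2 = -3·1 + -1·3 = -6
  a_3 = -3·-6 + -1·1 = 17
  a_4 = -3·17 + -1·-6 = -45
  a_5 = -3·-45 + -1·17 = 118
  a_6 = -3·118 + -1·-45 = -309

-3,-1 ; -309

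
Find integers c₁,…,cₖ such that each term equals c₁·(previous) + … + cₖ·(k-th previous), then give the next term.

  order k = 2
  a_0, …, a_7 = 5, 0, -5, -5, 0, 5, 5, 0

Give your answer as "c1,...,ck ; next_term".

1,-1 ; -5

  a_2 = 1·0 + -1·5 = -5
  a_3 = 1·-5 + -1·0 = -5
  a_4 = 1·-5 + -1·-5 = 0
  a_5 = 1·0 + -1·-5 = 5
  a_6 = 1·5 + -1·0 = 5
  a_7 = 1·5 + -1·5 = 0
  a_8 = 1·0 + -1·5 = -5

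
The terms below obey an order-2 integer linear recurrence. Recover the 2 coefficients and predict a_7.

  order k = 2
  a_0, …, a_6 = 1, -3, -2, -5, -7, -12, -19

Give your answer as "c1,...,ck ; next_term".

1,1 ; -31

  a_2 = 1·-3 + 1·1 = -2
  a_3 = 1·-2 + 1·-3 = -5
  a_4 = 1·-5 + 1·-2 = -7
  a_5 = 1·-7 + 1·-5 = -12
  a_6 = 1·-12 + 1·-7 = -19
  a_7 = 1·-19 + 1·-12 = -31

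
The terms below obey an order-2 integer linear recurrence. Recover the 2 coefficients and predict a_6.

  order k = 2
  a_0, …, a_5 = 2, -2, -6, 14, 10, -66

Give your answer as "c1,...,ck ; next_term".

  a_2 = -1·-2 + -4·2 = -6
  a_3 = -1·-6 + -4·-2 = 14
  a_4 = -1·14 + -4·-6 = 10
  a_5 = -1·10 + -4·14 = -66
  a_6 = -1·-66 + -4·10 = 26

-1,-4 ; 26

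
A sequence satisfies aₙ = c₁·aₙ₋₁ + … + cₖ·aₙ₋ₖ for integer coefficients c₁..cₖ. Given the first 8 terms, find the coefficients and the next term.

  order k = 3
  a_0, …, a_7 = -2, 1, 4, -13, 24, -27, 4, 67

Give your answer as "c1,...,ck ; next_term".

  a_3 = -2·4 + -1·1 + 2·-2 = -13
  a_4 = -2·-13 + -1·4 + 2·1 = 24
  a_5 = -2·24 + -1·-13 + 2·4 = -27
  a_6 = -2·-27 + -1·24 + 2·-13 = 4
  a_7 = -2·4 + -1·-27 + 2·24 = 67
  a_8 = -2·67 + -1·4 + 2·-27 = -192

-2,-1,2 ; -192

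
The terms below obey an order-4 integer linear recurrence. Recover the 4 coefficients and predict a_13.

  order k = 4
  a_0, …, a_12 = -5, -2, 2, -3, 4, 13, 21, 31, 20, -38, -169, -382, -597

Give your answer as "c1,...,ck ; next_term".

2,-1,-1,-2 ; -567

  a_4 = 2·-3 + -1·2 + -1·-2 + -2·-5 = 4
  a_5 = 2·4 + -1·-3 + -1·2 + -2·-2 = 13
  a_6 = 2·13 + -1·4 + -1·-3 + -2·2 = 21
  a_7 = 2·21 + -1·13 + -1·4 + -2·-3 = 31
  a_8 = 2·31 + -1·21 + -1·13 + -2·4 = 20
  a_9 = 2·20 + -1·31 + -1·21 + -2·13 = -38
  a_10 = 2·-38 + -1·20 + -1·31 + -2·21 = -169
  a_11 = 2·-169 + -1·-38 + -1·20 + -2·31 = -382
  a_12 = 2·-382 + -1·-169 + -1·-38 + -2·20 = -597
  a_13 = 2·-597 + -1·-382 + -1·-169 + -2·-38 = -567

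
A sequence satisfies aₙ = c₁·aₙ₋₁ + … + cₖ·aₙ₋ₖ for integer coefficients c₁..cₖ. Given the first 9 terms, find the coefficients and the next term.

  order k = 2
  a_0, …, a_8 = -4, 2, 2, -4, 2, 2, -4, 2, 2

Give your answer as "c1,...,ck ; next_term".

  a_2 = -1·2 + -1·-4 = 2
  a_3 = -1·2 + -1·2 = -4
  a_4 = -1·-4 + -1·2 = 2
  a_5 = -1·2 + -1·-4 = 2
  a_6 = -1·2 + -1·2 = -4
  a_7 = -1·-4 + -1·2 = 2
  a_8 = -1·2 + -1·-4 = 2
  a_9 = -1·2 + -1·2 = -4

-1,-1 ; -4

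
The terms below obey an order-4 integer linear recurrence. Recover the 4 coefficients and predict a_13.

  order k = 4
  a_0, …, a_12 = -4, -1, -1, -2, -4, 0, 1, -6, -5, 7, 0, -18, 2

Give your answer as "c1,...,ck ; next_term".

0,-1,1,1 ; 25

  a_4 = 0·-2 + -1·-1 + 1·-1 + 1·-4 = -4
  a_5 = 0·-4 + -1·-2 + 1·-1 + 1·-1 = 0
  a_6 = 0·0 + -1·-4 + 1·-2 + 1·-1 = 1
  a_7 = 0·1 + -1·0 + 1·-4 + 1·-2 = -6
  a_8 = 0·-6 + -1·1 + 1·0 + 1·-4 = -5
  a_9 = 0·-5 + -1·-6 + 1·1 + 1·0 = 7
  a_10 = 0·7 + -1·-5 + 1·-6 + 1·1 = 0
  a_11 = 0·0 + -1·7 + 1·-5 + 1·-6 = -18
  a_12 = 0·-18 + -1·0 + 1·7 + 1·-5 = 2
  a_13 = 0·2 + -1·-18 + 1·0 + 1·7 = 25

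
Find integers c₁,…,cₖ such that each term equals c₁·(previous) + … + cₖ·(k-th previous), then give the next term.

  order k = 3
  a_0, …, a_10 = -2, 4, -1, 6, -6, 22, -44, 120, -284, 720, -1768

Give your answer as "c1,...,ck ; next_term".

  a_3 = -2·-1 + 2·4 + 2·-2 = 6
  a_4 = -2·6 + 2·-1 + 2·4 = -6
  a_5 = -2·-6 + 2·6 + 2·-1 = 22
  a_6 = -2·22 + 2·-6 + 2·6 = -44
  a_7 = -2·-44 + 2·22 + 2·-6 = 120
  a_8 = -2·120 + 2·-44 + 2·22 = -284
  a_9 = -2·-284 + 2·120 + 2·-44 = 720
  a_10 = -2·720 + 2·-284 + 2·120 = -1768
  a_11 = -2·-1768 + 2·720 + 2·-284 = 4408

-2,2,2 ; 4408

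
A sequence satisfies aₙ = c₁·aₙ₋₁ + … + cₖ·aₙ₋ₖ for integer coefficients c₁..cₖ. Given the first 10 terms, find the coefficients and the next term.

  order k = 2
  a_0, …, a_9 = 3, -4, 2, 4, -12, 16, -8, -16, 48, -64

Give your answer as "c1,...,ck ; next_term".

  a_2 = -2·-4 + -2·3 = 2
  a_3 = -2·2 + -2·-4 = 4
  a_4 = -2·4 + -2·2 = -12
  a_5 = -2·-12 + -2·4 = 16
  a_6 = -2·16 + -2·-12 = -8
  a_7 = -2·-8 + -2·16 = -16
  a_8 = -2·-16 + -2·-8 = 48
  a_9 = -2·48 + -2·-16 = -64
  a_10 = -2·-64 + -2·48 = 32

-2,-2 ; 32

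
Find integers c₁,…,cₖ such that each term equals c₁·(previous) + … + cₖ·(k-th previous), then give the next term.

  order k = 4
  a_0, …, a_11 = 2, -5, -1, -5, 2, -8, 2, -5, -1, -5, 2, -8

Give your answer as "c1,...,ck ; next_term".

-1,0,1,1 ; 2

  a_4 = -1·-5 + 0·-1 + 1·-5 + 1·2 = 2
  a_5 = -1·2 + 0·-5 + 1·-1 + 1·-5 = -8
  a_6 = -1·-8 + 0·2 + 1·-5 + 1·-1 = 2
  a_7 = -1·2 + 0·-8 + 1·2 + 1·-5 = -5
  a_8 = -1·-5 + 0·2 + 1·-8 + 1·2 = -1
  a_9 = -1·-1 + 0·-5 + 1·2 + 1·-8 = -5
  a_10 = -1·-5 + 0·-1 + 1·-5 + 1·2 = 2
  a_11 = -1·2 + 0·-5 + 1·-1 + 1·-5 = -8
  a_12 = -1·-8 + 0·2 + 1·-5 + 1·-1 = 2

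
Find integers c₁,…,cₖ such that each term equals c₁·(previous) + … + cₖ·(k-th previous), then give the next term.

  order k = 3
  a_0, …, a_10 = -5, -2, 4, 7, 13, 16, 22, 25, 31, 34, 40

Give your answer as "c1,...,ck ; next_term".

1,1,-1 ; 43

  a_3 = 1·4 + 1·-2 + -1·-5 = 7
  a_4 = 1·7 + 1·4 + -1·-2 = 13
  a_5 = 1·13 + 1·7 + -1·4 = 16
  a_6 = 1·16 + 1·13 + -1·7 = 22
  a_7 = 1·22 + 1·16 + -1·13 = 25
  a_8 = 1·25 + 1·22 + -1·16 = 31
  a_9 = 1·31 + 1·25 + -1·22 = 34
  a_10 = 1·34 + 1·31 + -1·25 = 40
  a_11 = 1·40 + 1·34 + -1·31 = 43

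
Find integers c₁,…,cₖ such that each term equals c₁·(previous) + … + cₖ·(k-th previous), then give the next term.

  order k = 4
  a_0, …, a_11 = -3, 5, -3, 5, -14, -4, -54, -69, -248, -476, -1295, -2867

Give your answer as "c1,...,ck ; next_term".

  a_4 = 2·5 + 2·-3 + -3·5 + 1·-3 = -14
  a_5 = 2·-14 + 2·5 + -3·-3 + 1·5 = -4
  a_6 = 2·-4 + 2·-14 + -3·5 + 1·-3 = -54
  a_7 = 2·-54 + 2·-4 + -3·-14 + 1·5 = -69
  a_8 = 2·-69 + 2·-54 + -3·-4 + 1·-14 = -248
  a_9 = 2·-248 + 2·-69 + -3·-54 + 1·-4 = -476
  a_10 = 2·-476 + 2·-248 + -3·-69 + 1·-54 = -1295
  a_11 = 2·-1295 + 2·-476 + -3·-248 + 1·-69 = -2867
  a_12 = 2·-2867 + 2·-1295 + -3·-476 + 1·-248 = -7144

2,2,-3,1 ; -7144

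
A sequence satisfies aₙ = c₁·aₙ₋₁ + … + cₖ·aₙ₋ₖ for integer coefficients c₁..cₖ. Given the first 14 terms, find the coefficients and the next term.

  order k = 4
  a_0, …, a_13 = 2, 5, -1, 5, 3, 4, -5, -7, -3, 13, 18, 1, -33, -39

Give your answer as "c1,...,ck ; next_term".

  a_4 = 1·5 + -1·-1 + -1·5 + 1·2 = 3
  a_5 = 1·3 + -1·5 + -1·-1 + 1·5 = 4
  a_6 = 1·4 + -1·3 + -1·5 + 1·-1 = -5
  a_7 = 1·-5 + -1·4 + -1·3 + 1·5 = -7
  a_8 = 1·-7 + -1·-5 + -1·4 + 1·3 = -3
  a_9 = 1·-3 + -1·-7 + -1·-5 + 1·4 = 13
  a_10 = 1·13 + -1·-3 + -1·-7 + 1·-5 = 18
  a_11 = 1·18 + -1·13 + -1·-3 + 1·-7 = 1
  a_12 = 1·1 + -1·18 + -1·13 + 1·-3 = -33
  a_13 = 1·-33 + -1·1 + -1·18 + 1·13 = -39
  a_14 = 1·-39 + -1·-33 + -1·1 + 1·18 = 11

1,-1,-1,1 ; 11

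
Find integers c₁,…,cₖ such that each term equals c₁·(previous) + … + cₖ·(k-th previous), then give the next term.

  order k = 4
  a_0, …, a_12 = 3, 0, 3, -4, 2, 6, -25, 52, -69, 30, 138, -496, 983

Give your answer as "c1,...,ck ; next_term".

  a_4 = -2·-4 + -1·3 + 2·0 + -1·3 = 2
  a_5 = -2·2 + -1·-4 + 2·3 + -1·0 = 6
  a_6 = -2·6 + -1·2 + 2·-4 + -1·3 = -25
  a_7 = -2·-25 + -1·6 + 2·2 + -1·-4 = 52
  a_8 = -2·52 + -1·-25 + 2·6 + -1·2 = -69
  a_9 = -2·-69 + -1·52 + 2·-25 + -1·6 = 30
  a_10 = -2·30 + -1·-69 + 2·52 + -1·-25 = 138
  a_11 = -2·138 + -1·30 + 2·-69 + -1·52 = -496
  a_12 = -2·-496 + -1·138 + 2·30 + -1·-69 = 983
  a_13 = -2·983 + -1·-496 + 2·138 + -1·30 = -1224

-2,-1,2,-1 ; -1224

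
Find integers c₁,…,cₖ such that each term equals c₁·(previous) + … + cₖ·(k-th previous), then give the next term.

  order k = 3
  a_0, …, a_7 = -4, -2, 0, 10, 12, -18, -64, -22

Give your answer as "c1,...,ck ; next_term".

1,-3,-1 ; 188

  a_3 = 1·0 + -3·-2 + -1·-4 = 10
  a_4 = 1·10 + -3·0 + -1·-2 = 12
  a_5 = 1·12 + -3·10 + -1·0 = -18
  a_6 = 1·-18 + -3·12 + -1·10 = -64
  a_7 = 1·-64 + -3·-18 + -1·12 = -22
  a_8 = 1·-22 + -3·-64 + -1·-18 = 188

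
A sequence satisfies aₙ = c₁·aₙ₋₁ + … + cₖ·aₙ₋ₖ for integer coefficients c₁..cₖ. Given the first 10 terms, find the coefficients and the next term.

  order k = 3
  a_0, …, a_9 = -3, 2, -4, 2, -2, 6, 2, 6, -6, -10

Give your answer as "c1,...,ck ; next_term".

1,0,-2 ; -22

  a_3 = 1·-4 + 0·2 + -2·-3 = 2
  a_4 = 1·2 + 0·-4 + -2·2 = -2
  a_5 = 1·-2 + 0·2 + -2·-4 = 6
  a_6 = 1·6 + 0·-2 + -2·2 = 2
  a_7 = 1·2 + 0·6 + -2·-2 = 6
  a_8 = 1·6 + 0·2 + -2·6 = -6
  a_9 = 1·-6 + 0·6 + -2·2 = -10
  a_10 = 1·-10 + 0·-6 + -2·6 = -22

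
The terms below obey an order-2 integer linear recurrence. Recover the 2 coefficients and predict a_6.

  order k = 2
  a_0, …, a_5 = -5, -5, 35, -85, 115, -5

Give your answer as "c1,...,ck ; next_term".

-3,-4 ; -445

  a_2 = -3·-5 + -4·-5 = 35
  a_3 = -3·35 + -4·-5 = -85
  a_4 = -3·-85 + -4·35 = 115
  a_5 = -3·115 + -4·-85 = -5
  a_6 = -3·-5 + -4·115 = -445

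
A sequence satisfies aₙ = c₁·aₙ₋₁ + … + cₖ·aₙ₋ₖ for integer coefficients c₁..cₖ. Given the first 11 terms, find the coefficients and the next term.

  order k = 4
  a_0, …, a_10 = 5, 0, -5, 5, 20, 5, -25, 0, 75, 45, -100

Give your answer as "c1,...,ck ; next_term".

  a_4 = 0·5 + 0·-5 + -1·0 + 4·5 = 20
  a_5 = 0·20 + 0·5 + -1·-5 + 4·0 = 5
  a_6 = 0·5 + 0·20 + -1·5 + 4·-5 = -25
  a_7 = 0·-25 + 0·5 + -1·20 + 4·5 = 0
  a_8 = 0·0 + 0·-25 + -1·5 + 4·20 = 75
  a_9 = 0·75 + 0·0 + -1·-25 + 4·5 = 45
  a_10 = 0·45 + 0·75 + -1·0 + 4·-25 = -100
  a_11 = 0·-100 + 0·45 + -1·75 + 4·0 = -75

0,0,-1,4 ; -75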